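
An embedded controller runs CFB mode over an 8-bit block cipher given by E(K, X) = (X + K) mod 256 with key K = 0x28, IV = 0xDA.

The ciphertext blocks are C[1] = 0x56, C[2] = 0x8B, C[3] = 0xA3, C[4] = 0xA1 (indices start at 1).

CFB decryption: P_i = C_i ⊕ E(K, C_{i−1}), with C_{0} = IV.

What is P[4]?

P[4] = 0x6A

P[4]: E(K, 0xA3) = 0xCB; 0xA1 ⊕ 0xCB = 0x6A.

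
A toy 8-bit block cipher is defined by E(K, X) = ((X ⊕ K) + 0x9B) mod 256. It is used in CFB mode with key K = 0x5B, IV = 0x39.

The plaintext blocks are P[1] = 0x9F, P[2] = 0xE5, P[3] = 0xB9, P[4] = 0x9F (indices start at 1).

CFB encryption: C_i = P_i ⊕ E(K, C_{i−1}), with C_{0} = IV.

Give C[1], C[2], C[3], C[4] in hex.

C[1] = 0x62, C[2] = 0x31, C[3] = 0xBC, C[4] = 0x1D

C[1]: E(K, 0x39) = 0xFD; 0x9F ⊕ 0xFD = 0x62.
C[2]: E(K, 0x62) = 0xD4; 0xE5 ⊕ 0xD4 = 0x31.
C[3]: E(K, 0x31) = 0x05; 0xB9 ⊕ 0x05 = 0xBC.
C[4]: E(K, 0xBC) = 0x82; 0x9F ⊕ 0x82 = 0x1D.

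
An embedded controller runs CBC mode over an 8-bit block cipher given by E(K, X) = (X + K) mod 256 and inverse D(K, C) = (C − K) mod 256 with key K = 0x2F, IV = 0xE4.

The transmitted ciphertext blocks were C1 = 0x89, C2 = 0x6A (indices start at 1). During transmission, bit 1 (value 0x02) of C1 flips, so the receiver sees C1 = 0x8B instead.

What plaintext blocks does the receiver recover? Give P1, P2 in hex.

CBC decryption: P_i = D(K, C_i) ⊕ C_{i−1}, with C_{0} = IV.
Only C1 changed, to 0x8B. In CBC, a change in C_i garbles P_i and flips the same bit in P_{i+1}. Decrypting the received ciphertext:
P1: D(K, 0x8B) = 0x5C; 0x5C ⊕ 0xE4 = 0xB8.
P2: D(K, 0x6A) = 0x3B; 0x3B ⊕ 0x8B = 0xB0.
Blocks that differ from the original plaintext: P1, P2.

P1 = 0xB8, P2 = 0xB0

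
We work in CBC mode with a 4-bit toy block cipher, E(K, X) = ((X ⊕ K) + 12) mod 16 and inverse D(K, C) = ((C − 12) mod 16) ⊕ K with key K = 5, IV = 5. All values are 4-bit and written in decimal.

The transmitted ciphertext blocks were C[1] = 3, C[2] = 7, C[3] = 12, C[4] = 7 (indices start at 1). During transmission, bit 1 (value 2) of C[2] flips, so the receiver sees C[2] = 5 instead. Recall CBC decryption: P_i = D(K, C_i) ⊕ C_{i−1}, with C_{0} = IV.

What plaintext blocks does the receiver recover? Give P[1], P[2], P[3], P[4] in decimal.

P[1] = 7, P[2] = 15, P[3] = 0, P[4] = 2

Only C[2] changed, to 5. In CBC, a change in C_i garbles P_i and flips the same bit in P_{i+1}. Decrypting the received ciphertext:
P[1]: D(K, 3) = 2; 2 ⊕ 5 = 7.
P[2]: D(K, 5) = 12; 12 ⊕ 3 = 15.
P[3]: D(K, 12) = 5; 5 ⊕ 5 = 0.
P[4]: D(K, 7) = 14; 14 ⊕ 12 = 2.
Blocks that differ from the original plaintext: P[2], P[3].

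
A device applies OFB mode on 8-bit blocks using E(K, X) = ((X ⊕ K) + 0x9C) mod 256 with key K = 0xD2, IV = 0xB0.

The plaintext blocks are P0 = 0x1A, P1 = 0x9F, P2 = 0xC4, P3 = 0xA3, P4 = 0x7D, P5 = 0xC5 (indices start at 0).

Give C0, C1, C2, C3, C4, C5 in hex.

OFB encryption: S_i = E(K, S_{i−1}) with S_{−1} = IV; C_i = P_i ⊕ S_i.
C0: S = E(K, 0xB0) = 0xFE; 0x1A ⊕ 0xFE = 0xE4.
C1: S = E(K, 0xFE) = 0xC8; 0x9F ⊕ 0xC8 = 0x57.
C2: S = E(K, 0xC8) = 0xB6; 0xC4 ⊕ 0xB6 = 0x72.
C3: S = E(K, 0xB6) = 0x00; 0xA3 ⊕ 0x00 = 0xA3.
C4: S = E(K, 0x00) = 0x6E; 0x7D ⊕ 0x6E = 0x13.
C5: S = E(K, 0x6E) = 0x58; 0xC5 ⊕ 0x58 = 0x9D.

C0 = 0xE4, C1 = 0x57, C2 = 0x72, C3 = 0xA3, C4 = 0x13, C5 = 0x9D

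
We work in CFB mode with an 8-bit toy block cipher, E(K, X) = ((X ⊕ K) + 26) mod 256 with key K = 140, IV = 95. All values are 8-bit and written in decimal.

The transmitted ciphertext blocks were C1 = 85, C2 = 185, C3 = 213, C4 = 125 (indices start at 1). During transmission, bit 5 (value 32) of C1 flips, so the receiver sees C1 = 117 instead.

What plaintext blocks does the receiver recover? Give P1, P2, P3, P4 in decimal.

CFB decryption: P_i = C_i ⊕ E(K, C_{i−1}), with C_{0} = IV.
Only C1 changed, to 117. In CFB, a change in C_i flips the same bit in P_i and garbles P_{i+1}. Decrypting the received ciphertext:
P1: E(K, 95) = 237; 117 ⊕ 237 = 152.
P2: E(K, 117) = 19; 185 ⊕ 19 = 170.
P3: E(K, 185) = 79; 213 ⊕ 79 = 154.
P4: E(K, 213) = 115; 125 ⊕ 115 = 14.
Blocks that differ from the original plaintext: P1, P2.

P1 = 152, P2 = 170, P3 = 154, P4 = 14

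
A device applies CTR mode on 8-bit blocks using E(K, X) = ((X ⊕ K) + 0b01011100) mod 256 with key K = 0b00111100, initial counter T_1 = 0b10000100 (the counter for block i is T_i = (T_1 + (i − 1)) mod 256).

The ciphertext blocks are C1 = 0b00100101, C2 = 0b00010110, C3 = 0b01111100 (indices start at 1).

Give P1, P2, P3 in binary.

CTR decryption: S_i = E(K, T_i) where T_i is the counter for block i; P_i = C_i ⊕ S_i.
P1: T = 0b10000100, S = E(K, T) = 0b00010100; 0b00100101 ⊕ 0b00010100 = 0b00110001.
P2: T = 0b10000101, S = E(K, T) = 0b00010101; 0b00010110 ⊕ 0b00010101 = 0b00000011.
P3: T = 0b10000110, S = E(K, T) = 0b00010110; 0b01111100 ⊕ 0b00010110 = 0b01101010.

P1 = 0b00110001, P2 = 0b00000011, P3 = 0b01101010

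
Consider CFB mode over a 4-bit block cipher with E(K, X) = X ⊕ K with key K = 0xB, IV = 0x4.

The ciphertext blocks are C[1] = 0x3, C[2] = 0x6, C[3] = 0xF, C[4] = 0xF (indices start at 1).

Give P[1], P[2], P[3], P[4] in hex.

P[1] = 0xC, P[2] = 0xE, P[3] = 0x2, P[4] = 0xB

CFB decryption: P_i = C_i ⊕ E(K, C_{i−1}), with C_{0} = IV.
P[1]: E(K, 0x4) = 0xF; 0x3 ⊕ 0xF = 0xC.
P[2]: E(K, 0x3) = 0x8; 0x6 ⊕ 0x8 = 0xE.
P[3]: E(K, 0x6) = 0xD; 0xF ⊕ 0xD = 0x2.
P[4]: E(K, 0xF) = 0x4; 0xF ⊕ 0x4 = 0xB.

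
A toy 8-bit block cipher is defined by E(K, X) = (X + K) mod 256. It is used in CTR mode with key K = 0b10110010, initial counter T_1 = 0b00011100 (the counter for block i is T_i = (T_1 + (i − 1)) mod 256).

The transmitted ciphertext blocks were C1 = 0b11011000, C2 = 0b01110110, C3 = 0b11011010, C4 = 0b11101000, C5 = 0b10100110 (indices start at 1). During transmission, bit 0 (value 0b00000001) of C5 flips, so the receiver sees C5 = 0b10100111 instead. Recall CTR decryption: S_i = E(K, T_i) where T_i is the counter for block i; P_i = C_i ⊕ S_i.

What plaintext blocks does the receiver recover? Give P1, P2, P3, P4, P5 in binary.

Only C5 changed, to 0b10100111. In CTR, a change in C_i flips the same bit in P_i only; the keystream is unaffected. Decrypting the received ciphertext:
P1: T = 0b00011100, S = E(K, T) = 0b11001110; 0b11011000 ⊕ 0b11001110 = 0b00010110.
P2: T = 0b00011101, S = E(K, T) = 0b11001111; 0b01110110 ⊕ 0b11001111 = 0b10111001.
P3: T = 0b00011110, S = E(K, T) = 0b11010000; 0b11011010 ⊕ 0b11010000 = 0b00001010.
P4: T = 0b00011111, S = E(K, T) = 0b11010001; 0b11101000 ⊕ 0b11010001 = 0b00111001.
P5: T = 0b00100000, S = E(K, T) = 0b11010010; 0b10100111 ⊕ 0b11010010 = 0b01110101.
Blocks that differ from the original plaintext: P5.

P1 = 0b00010110, P2 = 0b10111001, P3 = 0b00001010, P4 = 0b00111001, P5 = 0b01110101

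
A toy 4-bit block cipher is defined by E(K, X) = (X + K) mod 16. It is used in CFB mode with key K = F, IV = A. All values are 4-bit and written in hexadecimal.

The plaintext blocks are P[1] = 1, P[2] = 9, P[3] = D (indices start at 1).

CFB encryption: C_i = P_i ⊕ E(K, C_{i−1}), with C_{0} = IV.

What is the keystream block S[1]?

C[1]: E(K, A) = 9; 1 ⊕ 9 = 8.
So S[1] = 9.

9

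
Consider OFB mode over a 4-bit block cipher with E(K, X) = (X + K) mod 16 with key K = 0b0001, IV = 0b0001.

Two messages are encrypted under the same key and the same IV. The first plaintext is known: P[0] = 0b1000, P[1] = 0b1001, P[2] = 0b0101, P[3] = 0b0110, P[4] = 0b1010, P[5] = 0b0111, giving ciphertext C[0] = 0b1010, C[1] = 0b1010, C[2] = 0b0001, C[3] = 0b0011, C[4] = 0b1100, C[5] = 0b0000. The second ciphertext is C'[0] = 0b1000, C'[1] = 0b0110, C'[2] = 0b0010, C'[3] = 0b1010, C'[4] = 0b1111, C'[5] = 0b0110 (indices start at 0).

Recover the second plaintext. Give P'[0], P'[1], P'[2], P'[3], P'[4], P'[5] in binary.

In OFB with a reused IV, both messages share the same keystream S_i, so C_i ⊕ C'_i = P_i ⊕ P'_i and thus P'_i = P_i ⊕ C_i ⊕ C'_i.
P'[0]: 0b1000 ⊕ 0b1010 ⊕ 0b1000 = 0b1010.
P'[1]: 0b1001 ⊕ 0b1010 ⊕ 0b0110 = 0b0101.
P'[2]: 0b0101 ⊕ 0b0001 ⊕ 0b0010 = 0b0110.
P'[3]: 0b0110 ⊕ 0b0011 ⊕ 0b1010 = 0b1111.
P'[4]: 0b1010 ⊕ 0b1100 ⊕ 0b1111 = 0b1001.
P'[5]: 0b0111 ⊕ 0b0000 ⊕ 0b0110 = 0b0001.

P'[0] = 0b1010, P'[1] = 0b0101, P'[2] = 0b0110, P'[3] = 0b1111, P'[4] = 0b1001, P'[5] = 0b0001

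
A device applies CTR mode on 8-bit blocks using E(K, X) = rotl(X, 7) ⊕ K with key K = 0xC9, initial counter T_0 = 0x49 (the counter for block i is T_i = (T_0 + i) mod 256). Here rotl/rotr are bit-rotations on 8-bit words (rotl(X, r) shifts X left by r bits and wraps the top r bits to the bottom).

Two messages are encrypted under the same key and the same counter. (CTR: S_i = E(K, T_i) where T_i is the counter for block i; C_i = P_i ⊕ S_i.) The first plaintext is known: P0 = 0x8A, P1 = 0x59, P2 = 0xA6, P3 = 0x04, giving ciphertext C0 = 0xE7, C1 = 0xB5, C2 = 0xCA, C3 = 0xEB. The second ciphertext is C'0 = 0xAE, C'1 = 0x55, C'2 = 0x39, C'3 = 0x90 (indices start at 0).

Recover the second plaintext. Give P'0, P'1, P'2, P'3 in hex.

In CTR with a reused counter, both messages share the same keystream S_i, so C_i ⊕ C'_i = P_i ⊕ P'_i and thus P'_i = P_i ⊕ C_i ⊕ C'_i.
P'0: 0x8A ⊕ 0xE7 ⊕ 0xAE = 0xC3.
P'1: 0x59 ⊕ 0xB5 ⊕ 0x55 = 0xB9.
P'2: 0xA6 ⊕ 0xCA ⊕ 0x39 = 0x55.
P'3: 0x04 ⊕ 0xEB ⊕ 0x90 = 0x7F.

P'0 = 0xC3, P'1 = 0xB9, P'2 = 0x55, P'3 = 0x7F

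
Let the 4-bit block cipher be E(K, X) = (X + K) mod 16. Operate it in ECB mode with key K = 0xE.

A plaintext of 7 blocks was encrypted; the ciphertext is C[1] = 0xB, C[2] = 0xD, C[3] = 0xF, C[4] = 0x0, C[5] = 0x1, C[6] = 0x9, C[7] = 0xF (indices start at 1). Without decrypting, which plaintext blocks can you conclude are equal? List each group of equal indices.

P[3] = P[7]

ECB encrypts each block independently with the same key, so equal ciphertext blocks imply equal plaintext blocks.
C[3] = C[7] = 0xF, so P[3] = P[7].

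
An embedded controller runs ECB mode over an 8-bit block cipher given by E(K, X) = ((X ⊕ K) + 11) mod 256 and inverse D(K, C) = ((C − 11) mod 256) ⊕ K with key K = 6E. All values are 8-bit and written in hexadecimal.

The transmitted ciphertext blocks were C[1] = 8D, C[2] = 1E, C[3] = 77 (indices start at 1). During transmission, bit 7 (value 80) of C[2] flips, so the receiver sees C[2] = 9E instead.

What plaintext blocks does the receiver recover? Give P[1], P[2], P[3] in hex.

ECB decryption: P_i = D(K, C_i).
Only C[2] changed, to 9E. In ECB, a change in C_i affects only P_i. Decrypting the received ciphertext:
P[1]: D(K, 8D) = 12.
P[2]: D(K, 9E) = E3.
P[3]: D(K, 77) = 08.
Blocks that differ from the original plaintext: P[2].

P[1] = 12, P[2] = E3, P[3] = 08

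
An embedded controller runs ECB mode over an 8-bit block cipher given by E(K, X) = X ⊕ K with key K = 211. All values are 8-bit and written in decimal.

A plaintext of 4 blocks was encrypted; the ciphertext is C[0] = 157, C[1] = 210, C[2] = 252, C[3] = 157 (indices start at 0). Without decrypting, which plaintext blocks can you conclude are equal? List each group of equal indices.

P[0] = P[3]

ECB encrypts each block independently with the same key, so equal ciphertext blocks imply equal plaintext blocks.
C[0] = C[3] = 157, so P[0] = P[3].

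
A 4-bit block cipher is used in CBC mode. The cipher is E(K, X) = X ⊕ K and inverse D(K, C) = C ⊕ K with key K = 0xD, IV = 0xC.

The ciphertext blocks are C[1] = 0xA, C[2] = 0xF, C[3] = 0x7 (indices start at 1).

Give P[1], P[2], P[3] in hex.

P[1] = 0xB, P[2] = 0x8, P[3] = 0x5

CBC decryption: P_i = D(K, C_i) ⊕ C_{i−1}, with C_{0} = IV.
P[1]: D(K, 0xA) = 0x7; 0x7 ⊕ 0xC = 0xB.
P[2]: D(K, 0xF) = 0x2; 0x2 ⊕ 0xA = 0x8.
P[3]: D(K, 0x7) = 0xA; 0xA ⊕ 0xF = 0x5.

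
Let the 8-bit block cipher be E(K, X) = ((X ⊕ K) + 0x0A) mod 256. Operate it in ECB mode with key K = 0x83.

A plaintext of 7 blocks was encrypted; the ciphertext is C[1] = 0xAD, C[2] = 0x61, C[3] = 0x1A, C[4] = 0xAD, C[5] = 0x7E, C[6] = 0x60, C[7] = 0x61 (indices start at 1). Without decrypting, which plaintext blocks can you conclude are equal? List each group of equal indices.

ECB encrypts each block independently with the same key, so equal ciphertext blocks imply equal plaintext blocks.
C[1] = C[4] = 0xAD, so P[1] = P[4].
C[2] = C[7] = 0x61, so P[2] = P[7].

P[1] = P[4]; P[2] = P[7]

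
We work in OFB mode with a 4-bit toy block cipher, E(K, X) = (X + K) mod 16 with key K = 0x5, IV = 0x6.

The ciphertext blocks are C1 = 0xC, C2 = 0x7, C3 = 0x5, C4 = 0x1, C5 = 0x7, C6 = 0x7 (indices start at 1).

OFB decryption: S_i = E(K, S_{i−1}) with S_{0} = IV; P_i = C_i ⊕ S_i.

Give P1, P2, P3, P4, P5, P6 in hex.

P1 = 0x7, P2 = 0x7, P3 = 0x0, P4 = 0xB, P5 = 0x8, P6 = 0x3

P1: S = E(K, 0x6) = 0xB; 0xC ⊕ 0xB = 0x7.
P2: S = E(K, 0xB) = 0x0; 0x7 ⊕ 0x0 = 0x7.
P3: S = E(K, 0x0) = 0x5; 0x5 ⊕ 0x5 = 0x0.
P4: S = E(K, 0x5) = 0xA; 0x1 ⊕ 0xA = 0xB.
P5: S = E(K, 0xA) = 0xF; 0x7 ⊕ 0xF = 0x8.
P6: S = E(K, 0xF) = 0x4; 0x7 ⊕ 0x4 = 0x3.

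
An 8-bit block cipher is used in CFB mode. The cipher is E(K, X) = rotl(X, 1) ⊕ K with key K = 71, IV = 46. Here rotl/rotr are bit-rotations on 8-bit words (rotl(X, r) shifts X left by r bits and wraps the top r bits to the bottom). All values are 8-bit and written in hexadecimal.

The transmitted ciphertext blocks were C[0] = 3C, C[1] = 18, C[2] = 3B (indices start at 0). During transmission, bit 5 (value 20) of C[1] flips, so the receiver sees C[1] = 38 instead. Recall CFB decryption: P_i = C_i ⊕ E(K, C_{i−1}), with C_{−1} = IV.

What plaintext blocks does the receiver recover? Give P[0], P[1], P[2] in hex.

P[0] = C1, P[1] = 31, P[2] = 3A

Only C[1] changed, to 38. In CFB, a change in C_i flips the same bit in P_i and garbles P_{i+1}. Decrypting the received ciphertext:
P[0]: E(K, 46) = FD; 3C ⊕ FD = C1.
P[1]: E(K, 3C) = 09; 38 ⊕ 09 = 31.
P[2]: E(K, 38) = 01; 3B ⊕ 01 = 3A.
Blocks that differ from the original plaintext: P[1], P[2].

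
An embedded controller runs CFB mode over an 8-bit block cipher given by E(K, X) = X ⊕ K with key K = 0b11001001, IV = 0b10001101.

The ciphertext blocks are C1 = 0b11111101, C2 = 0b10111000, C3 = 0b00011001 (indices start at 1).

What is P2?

P2 = 0b10001100

CFB decryption: P_i = C_i ⊕ E(K, C_{i−1}), with C_{0} = IV.
P2: E(K, 0b11111101) = 0b00110100; 0b10111000 ⊕ 0b00110100 = 0b10001100.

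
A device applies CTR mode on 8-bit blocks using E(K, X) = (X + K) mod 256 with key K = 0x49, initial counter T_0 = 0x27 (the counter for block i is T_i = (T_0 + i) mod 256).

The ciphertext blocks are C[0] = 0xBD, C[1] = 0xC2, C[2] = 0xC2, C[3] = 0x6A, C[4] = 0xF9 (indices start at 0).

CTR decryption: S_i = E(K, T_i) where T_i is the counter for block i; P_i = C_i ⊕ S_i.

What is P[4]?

P[4]: T = 0x2B, S = E(K, T) = 0x74; 0xF9 ⊕ 0x74 = 0x8D.

P[4] = 0x8D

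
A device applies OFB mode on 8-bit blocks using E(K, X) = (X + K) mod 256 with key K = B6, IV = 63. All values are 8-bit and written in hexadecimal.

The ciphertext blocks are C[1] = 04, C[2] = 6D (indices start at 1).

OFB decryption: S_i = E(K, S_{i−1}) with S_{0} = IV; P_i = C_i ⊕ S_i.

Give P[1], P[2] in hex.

P[1]: S = E(K, 63) = 19; 04 ⊕ 19 = 1D.
P[2]: S = E(K, 19) = CF; 6D ⊕ CF = A2.

P[1] = 1D, P[2] = A2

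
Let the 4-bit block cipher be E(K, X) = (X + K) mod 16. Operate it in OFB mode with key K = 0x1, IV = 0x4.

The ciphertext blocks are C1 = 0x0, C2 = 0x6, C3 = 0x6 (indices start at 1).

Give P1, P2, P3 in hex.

OFB decryption: S_i = E(K, S_{i−1}) with S_{0} = IV; P_i = C_i ⊕ S_i.
P1: S = E(K, 0x4) = 0x5; 0x0 ⊕ 0x5 = 0x5.
P2: S = E(K, 0x5) = 0x6; 0x6 ⊕ 0x6 = 0x0.
P3: S = E(K, 0x6) = 0x7; 0x6 ⊕ 0x7 = 0x1.

P1 = 0x5, P2 = 0x0, P3 = 0x1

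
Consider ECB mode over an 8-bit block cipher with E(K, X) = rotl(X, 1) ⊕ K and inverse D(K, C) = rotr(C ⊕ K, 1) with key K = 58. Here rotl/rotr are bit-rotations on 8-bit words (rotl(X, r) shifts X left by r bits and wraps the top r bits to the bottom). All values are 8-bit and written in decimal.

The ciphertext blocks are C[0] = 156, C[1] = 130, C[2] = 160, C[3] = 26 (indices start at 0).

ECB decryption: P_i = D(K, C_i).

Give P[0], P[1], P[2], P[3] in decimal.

P[0]: D(K, 156) = 83.
P[1]: D(K, 130) = 92.
P[2]: D(K, 160) = 77.
P[3]: D(K, 26) = 16.

P[0] = 83, P[1] = 92, P[2] = 77, P[3] = 16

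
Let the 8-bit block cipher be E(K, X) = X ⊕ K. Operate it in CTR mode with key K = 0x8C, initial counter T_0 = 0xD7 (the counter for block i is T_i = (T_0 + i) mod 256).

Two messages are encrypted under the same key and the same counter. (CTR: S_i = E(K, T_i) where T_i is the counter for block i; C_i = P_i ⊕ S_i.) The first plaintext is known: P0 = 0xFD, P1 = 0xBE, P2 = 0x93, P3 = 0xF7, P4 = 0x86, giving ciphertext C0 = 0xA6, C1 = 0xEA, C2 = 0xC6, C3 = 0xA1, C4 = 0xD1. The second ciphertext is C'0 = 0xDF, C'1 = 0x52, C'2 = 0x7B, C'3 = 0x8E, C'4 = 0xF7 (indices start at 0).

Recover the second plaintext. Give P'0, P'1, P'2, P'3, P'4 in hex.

In CTR with a reused counter, both messages share the same keystream S_i, so C_i ⊕ C'_i = P_i ⊕ P'_i and thus P'_i = P_i ⊕ C_i ⊕ C'_i.
P'0: 0xFD ⊕ 0xA6 ⊕ 0xDF = 0x84.
P'1: 0xBE ⊕ 0xEA ⊕ 0x52 = 0x06.
P'2: 0x93 ⊕ 0xC6 ⊕ 0x7B = 0x2E.
P'3: 0xF7 ⊕ 0xA1 ⊕ 0x8E = 0xD8.
P'4: 0x86 ⊕ 0xD1 ⊕ 0xF7 = 0xA0.

P'0 = 0x84, P'1 = 0x06, P'2 = 0x2E, P'3 = 0xD8, P'4 = 0xA0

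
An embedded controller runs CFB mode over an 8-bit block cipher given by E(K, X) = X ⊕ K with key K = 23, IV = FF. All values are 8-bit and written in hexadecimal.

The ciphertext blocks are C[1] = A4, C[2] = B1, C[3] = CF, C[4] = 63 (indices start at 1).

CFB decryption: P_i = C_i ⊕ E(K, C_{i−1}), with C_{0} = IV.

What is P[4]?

P[4] = 8F

P[4]: E(K, CF) = EC; 63 ⊕ EC = 8F.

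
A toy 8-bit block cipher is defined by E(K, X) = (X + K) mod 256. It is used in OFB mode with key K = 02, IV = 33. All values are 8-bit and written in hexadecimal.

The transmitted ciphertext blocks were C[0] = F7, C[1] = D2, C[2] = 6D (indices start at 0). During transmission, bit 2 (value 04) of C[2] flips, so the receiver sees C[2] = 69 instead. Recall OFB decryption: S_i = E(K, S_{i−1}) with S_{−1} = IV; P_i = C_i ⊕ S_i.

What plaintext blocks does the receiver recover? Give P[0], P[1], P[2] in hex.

P[0] = C2, P[1] = E5, P[2] = 50

Only C[2] changed, to 69. In OFB, a change in C_i flips the same bit in P_i only; the keystream is unaffected. Decrypting the received ciphertext:
P[0]: S = E(K, 33) = 35; F7 ⊕ 35 = C2.
P[1]: S = E(K, 35) = 37; D2 ⊕ 37 = E5.
P[2]: S = E(K, 37) = 39; 69 ⊕ 39 = 50.
Blocks that differ from the original plaintext: P[2].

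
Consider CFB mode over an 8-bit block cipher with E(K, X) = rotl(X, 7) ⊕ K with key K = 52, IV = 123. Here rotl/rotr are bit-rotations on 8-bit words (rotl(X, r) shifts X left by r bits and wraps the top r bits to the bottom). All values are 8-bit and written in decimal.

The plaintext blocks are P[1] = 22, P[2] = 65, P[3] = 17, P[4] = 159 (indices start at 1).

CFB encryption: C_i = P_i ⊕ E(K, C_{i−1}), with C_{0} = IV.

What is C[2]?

C[1]: E(K, 123) = 137; 22 ⊕ 137 = 159.
C[2]: E(K, 159) = 251; 65 ⊕ 251 = 186.

C[2] = 186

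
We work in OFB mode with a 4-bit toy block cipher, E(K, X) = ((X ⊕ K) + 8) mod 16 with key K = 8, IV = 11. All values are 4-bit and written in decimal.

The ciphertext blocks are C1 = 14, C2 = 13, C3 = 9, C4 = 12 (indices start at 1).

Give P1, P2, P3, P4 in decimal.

OFB decryption: S_i = E(K, S_{i−1}) with S_{0} = IV; P_i = C_i ⊕ S_i.
P1: S = E(K, 11) = 11; 14 ⊕ 11 = 5.
P2: S = E(K, 11) = 11; 13 ⊕ 11 = 6.
P3: S = E(K, 11) = 11; 9 ⊕ 11 = 2.
P4: S = E(K, 11) = 11; 12 ⊕ 11 = 7.

P1 = 5, P2 = 6, P3 = 2, P4 = 7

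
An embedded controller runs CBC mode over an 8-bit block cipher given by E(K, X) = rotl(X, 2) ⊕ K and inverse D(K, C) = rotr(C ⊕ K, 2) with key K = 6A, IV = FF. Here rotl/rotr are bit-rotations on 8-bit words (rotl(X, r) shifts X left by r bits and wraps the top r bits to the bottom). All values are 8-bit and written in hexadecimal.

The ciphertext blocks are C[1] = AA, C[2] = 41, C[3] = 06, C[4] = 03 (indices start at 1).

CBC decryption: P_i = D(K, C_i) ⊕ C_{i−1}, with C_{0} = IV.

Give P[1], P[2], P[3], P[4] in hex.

P[1]: D(K, AA) = 30; 30 ⊕ FF = CF.
P[2]: D(K, 41) = CA; CA ⊕ AA = 60.
P[3]: D(K, 06) = 1B; 1B ⊕ 41 = 5A.
P[4]: D(K, 03) = 5A; 5A ⊕ 06 = 5C.

P[1] = CF, P[2] = 60, P[3] = 5A, P[4] = 5C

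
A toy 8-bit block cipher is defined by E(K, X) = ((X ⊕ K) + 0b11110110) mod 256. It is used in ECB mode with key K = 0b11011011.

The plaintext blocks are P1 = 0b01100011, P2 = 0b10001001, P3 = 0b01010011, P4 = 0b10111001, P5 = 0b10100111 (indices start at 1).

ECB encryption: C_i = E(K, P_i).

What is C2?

C2: E(K, 0b10001001) = 0b01001000.

C2 = 0b01001000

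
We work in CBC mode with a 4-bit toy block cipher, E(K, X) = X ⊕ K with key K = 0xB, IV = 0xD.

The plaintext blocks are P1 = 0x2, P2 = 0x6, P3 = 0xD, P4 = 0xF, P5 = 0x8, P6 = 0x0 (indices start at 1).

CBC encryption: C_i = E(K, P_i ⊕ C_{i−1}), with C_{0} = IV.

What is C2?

C2 = 0x9

C1: P1 ⊕ 0xD = 0xF; E(K, 0xF) = 0x4.
C2: P2 ⊕ 0x4 = 0x2; E(K, 0x2) = 0x9.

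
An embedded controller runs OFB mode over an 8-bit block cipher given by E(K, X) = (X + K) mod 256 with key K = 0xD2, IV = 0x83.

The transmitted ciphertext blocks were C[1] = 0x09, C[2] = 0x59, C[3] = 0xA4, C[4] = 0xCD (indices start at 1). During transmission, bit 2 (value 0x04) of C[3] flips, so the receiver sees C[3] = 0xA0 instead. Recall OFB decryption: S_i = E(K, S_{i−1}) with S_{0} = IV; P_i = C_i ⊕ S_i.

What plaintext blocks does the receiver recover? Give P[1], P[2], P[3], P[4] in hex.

P[1] = 0x5C, P[2] = 0x7E, P[3] = 0x59, P[4] = 0x06

Only C[3] changed, to 0xA0. In OFB, a change in C_i flips the same bit in P_i only; the keystream is unaffected. Decrypting the received ciphertext:
P[1]: S = E(K, 0x83) = 0x55; 0x09 ⊕ 0x55 = 0x5C.
P[2]: S = E(K, 0x55) = 0x27; 0x59 ⊕ 0x27 = 0x7E.
P[3]: S = E(K, 0x27) = 0xF9; 0xA0 ⊕ 0xF9 = 0x59.
P[4]: S = E(K, 0xF9) = 0xCB; 0xCD ⊕ 0xCB = 0x06.
Blocks that differ from the original plaintext: P[3].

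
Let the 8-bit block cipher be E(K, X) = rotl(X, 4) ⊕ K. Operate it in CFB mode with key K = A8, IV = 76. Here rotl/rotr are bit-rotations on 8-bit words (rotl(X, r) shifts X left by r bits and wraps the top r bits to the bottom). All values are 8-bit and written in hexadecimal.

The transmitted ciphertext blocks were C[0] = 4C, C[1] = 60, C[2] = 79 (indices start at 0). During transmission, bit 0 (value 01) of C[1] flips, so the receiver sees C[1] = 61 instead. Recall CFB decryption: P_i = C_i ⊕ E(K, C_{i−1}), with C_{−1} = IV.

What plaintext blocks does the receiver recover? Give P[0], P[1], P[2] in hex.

Only C[1] changed, to 61. In CFB, a change in C_i flips the same bit in P_i and garbles P_{i+1}. Decrypting the received ciphertext:
P[0]: E(K, 76) = CF; 4C ⊕ CF = 83.
P[1]: E(K, 4C) = 6C; 61 ⊕ 6C = 0D.
P[2]: E(K, 61) = BE; 79 ⊕ BE = C7.
Blocks that differ from the original plaintext: P[1], P[2].

P[0] = 83, P[1] = 0D, P[2] = C7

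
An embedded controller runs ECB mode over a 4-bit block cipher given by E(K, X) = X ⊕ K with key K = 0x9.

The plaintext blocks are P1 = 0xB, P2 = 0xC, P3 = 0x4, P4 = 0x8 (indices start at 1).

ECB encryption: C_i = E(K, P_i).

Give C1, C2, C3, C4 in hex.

C1 = 0x2, C2 = 0x5, C3 = 0xD, C4 = 0x1

C1: E(K, 0xB) = 0x2.
C2: E(K, 0xC) = 0x5.
C3: E(K, 0x4) = 0xD.
C4: E(K, 0x8) = 0x1.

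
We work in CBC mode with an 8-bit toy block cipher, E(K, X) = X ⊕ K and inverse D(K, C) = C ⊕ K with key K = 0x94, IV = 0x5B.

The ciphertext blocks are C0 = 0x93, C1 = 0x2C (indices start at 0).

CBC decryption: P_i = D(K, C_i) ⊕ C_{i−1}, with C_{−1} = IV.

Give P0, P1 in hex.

P0: D(K, 0x93) = 0x07; 0x07 ⊕ 0x5B = 0x5C.
P1: D(K, 0x2C) = 0xB8; 0xB8 ⊕ 0x93 = 0x2B.

P0 = 0x5C, P1 = 0x2B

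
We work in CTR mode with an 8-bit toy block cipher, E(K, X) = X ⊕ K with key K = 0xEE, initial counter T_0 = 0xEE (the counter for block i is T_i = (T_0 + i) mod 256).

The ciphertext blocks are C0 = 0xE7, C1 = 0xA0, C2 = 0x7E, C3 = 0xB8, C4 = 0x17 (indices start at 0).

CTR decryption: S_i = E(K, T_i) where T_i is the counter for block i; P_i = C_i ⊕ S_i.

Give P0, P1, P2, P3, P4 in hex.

P0 = 0xE7, P1 = 0xA1, P2 = 0x60, P3 = 0xA7, P4 = 0x0B

P0: T = 0xEE, S = E(K, T) = 0x00; 0xE7 ⊕ 0x00 = 0xE7.
P1: T = 0xEF, S = E(K, T) = 0x01; 0xA0 ⊕ 0x01 = 0xA1.
P2: T = 0xF0, S = E(K, T) = 0x1E; 0x7E ⊕ 0x1E = 0x60.
P3: T = 0xF1, S = E(K, T) = 0x1F; 0xB8 ⊕ 0x1F = 0xA7.
P4: T = 0xF2, S = E(K, T) = 0x1C; 0x17 ⊕ 0x1C = 0x0B.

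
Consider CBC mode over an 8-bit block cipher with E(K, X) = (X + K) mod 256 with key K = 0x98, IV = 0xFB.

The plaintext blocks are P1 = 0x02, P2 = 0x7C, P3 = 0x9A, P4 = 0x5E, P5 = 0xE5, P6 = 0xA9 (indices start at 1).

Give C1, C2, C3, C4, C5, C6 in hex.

CBC encryption: C_i = E(K, P_i ⊕ C_{i−1}), with C_{0} = IV.
C1: P1 ⊕ 0xFB = 0xF9; E(K, 0xF9) = 0x91.
C2: P2 ⊕ 0x91 = 0xED; E(K, 0xED) = 0x85.
C3: P3 ⊕ 0x85 = 0x1F; E(K, 0x1F) = 0xB7.
C4: P4 ⊕ 0xB7 = 0xE9; E(K, 0xE9) = 0x81.
C5: P5 ⊕ 0x81 = 0x64; E(K, 0x64) = 0xFC.
C6: P6 ⊕ 0xFC = 0x55; E(K, 0x55) = 0xED.

C1 = 0x91, C2 = 0x85, C3 = 0xB7, C4 = 0x81, C5 = 0xFC, C6 = 0xED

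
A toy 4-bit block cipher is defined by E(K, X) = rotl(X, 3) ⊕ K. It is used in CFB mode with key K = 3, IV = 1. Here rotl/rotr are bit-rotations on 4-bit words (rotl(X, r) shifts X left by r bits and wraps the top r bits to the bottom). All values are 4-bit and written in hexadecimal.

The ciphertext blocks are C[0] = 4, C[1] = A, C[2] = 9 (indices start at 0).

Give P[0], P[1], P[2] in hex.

CFB decryption: P_i = C_i ⊕ E(K, C_{i−1}), with C_{−1} = IV.
P[0]: E(K, 1) = B; 4 ⊕ B = F.
P[1]: E(K, 4) = 1; A ⊕ 1 = B.
P[2]: E(K, A) = 6; 9 ⊕ 6 = F.

P[0] = F, P[1] = B, P[2] = F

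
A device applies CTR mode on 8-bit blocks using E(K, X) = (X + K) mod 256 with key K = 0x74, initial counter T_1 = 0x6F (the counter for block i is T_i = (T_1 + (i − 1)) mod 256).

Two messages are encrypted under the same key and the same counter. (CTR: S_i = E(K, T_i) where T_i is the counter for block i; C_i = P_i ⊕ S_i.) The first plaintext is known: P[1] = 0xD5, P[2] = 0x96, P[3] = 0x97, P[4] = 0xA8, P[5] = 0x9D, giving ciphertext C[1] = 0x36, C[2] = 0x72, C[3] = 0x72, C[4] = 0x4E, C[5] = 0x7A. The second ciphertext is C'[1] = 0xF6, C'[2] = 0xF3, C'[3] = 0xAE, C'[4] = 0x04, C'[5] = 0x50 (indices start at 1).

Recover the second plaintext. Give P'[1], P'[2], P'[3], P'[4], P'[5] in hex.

P'[1] = 0x15, P'[2] = 0x17, P'[3] = 0x4B, P'[4] = 0xE2, P'[5] = 0xB7

In CTR with a reused counter, both messages share the same keystream S_i, so C_i ⊕ C'_i = P_i ⊕ P'_i and thus P'_i = P_i ⊕ C_i ⊕ C'_i.
P'[1]: 0xD5 ⊕ 0x36 ⊕ 0xF6 = 0x15.
P'[2]: 0x96 ⊕ 0x72 ⊕ 0xF3 = 0x17.
P'[3]: 0x97 ⊕ 0x72 ⊕ 0xAE = 0x4B.
P'[4]: 0xA8 ⊕ 0x4E ⊕ 0x04 = 0xE2.
P'[5]: 0x9D ⊕ 0x7A ⊕ 0x50 = 0xB7.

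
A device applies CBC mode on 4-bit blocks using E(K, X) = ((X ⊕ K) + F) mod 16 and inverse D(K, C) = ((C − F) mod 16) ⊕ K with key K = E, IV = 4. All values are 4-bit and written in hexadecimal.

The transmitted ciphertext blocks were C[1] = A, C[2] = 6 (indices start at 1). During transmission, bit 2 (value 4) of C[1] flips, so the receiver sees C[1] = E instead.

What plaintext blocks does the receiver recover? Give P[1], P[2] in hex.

P[1] = 5, P[2] = 7

CBC decryption: P_i = D(K, C_i) ⊕ C_{i−1}, with C_{0} = IV.
Only C[1] changed, to E. In CBC, a change in C_i garbles P_i and flips the same bit in P_{i+1}. Decrypting the received ciphertext:
P[1]: D(K, E) = 1; 1 ⊕ 4 = 5.
P[2]: D(K, 6) = 9; 9 ⊕ E = 7.
Blocks that differ from the original plaintext: P[1], P[2].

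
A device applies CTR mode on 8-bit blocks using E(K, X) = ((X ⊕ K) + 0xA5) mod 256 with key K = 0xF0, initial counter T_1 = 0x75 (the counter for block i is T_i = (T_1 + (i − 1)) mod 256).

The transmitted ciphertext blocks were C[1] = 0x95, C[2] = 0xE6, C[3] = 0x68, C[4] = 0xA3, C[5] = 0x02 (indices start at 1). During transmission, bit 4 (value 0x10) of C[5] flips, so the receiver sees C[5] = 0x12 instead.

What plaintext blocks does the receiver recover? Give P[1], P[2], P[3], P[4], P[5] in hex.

CTR decryption: S_i = E(K, T_i) where T_i is the counter for block i; P_i = C_i ⊕ S_i.
Only C[5] changed, to 0x12. In CTR, a change in C_i flips the same bit in P_i only; the keystream is unaffected. Decrypting the received ciphertext:
P[1]: T = 0x75, S = E(K, T) = 0x2A; 0x95 ⊕ 0x2A = 0xBF.
P[2]: T = 0x76, S = E(K, T) = 0x2B; 0xE6 ⊕ 0x2B = 0xCD.
P[3]: T = 0x77, S = E(K, T) = 0x2C; 0x68 ⊕ 0x2C = 0x44.
P[4]: T = 0x78, S = E(K, T) = 0x2D; 0xA3 ⊕ 0x2D = 0x8E.
P[5]: T = 0x79, S = E(K, T) = 0x2E; 0x12 ⊕ 0x2E = 0x3C.
Blocks that differ from the original plaintext: P[5].

P[1] = 0xBF, P[2] = 0xCD, P[3] = 0x44, P[4] = 0x8E, P[5] = 0x3C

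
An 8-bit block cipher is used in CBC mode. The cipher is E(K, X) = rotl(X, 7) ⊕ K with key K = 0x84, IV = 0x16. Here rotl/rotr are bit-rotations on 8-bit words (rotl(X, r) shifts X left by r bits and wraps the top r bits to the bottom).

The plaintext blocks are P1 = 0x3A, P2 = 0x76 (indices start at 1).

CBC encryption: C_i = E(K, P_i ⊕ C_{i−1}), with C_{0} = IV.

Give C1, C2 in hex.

C1 = 0x92, C2 = 0xF6

C1: P1 ⊕ 0x16 = 0x2C; E(K, 0x2C) = 0x92.
C2: P2 ⊕ 0x92 = 0xE4; E(K, 0xE4) = 0xF6.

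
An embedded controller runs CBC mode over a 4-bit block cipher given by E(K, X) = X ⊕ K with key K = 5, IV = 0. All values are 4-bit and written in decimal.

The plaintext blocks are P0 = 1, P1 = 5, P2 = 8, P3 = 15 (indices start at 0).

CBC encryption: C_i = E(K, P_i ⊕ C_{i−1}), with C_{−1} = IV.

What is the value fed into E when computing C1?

1

C0: P0 ⊕ 0 = 1; E(K, 1) = 4.
C1: P1 ⊕ 4 = 1; E(K, 1) = 4.
So the input to E for block 1 is 1.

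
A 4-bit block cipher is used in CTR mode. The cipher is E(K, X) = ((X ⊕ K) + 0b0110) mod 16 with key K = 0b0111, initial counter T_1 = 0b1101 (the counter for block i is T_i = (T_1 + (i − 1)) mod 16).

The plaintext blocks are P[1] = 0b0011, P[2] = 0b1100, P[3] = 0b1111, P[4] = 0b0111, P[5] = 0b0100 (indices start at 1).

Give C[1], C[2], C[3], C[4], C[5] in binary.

CTR encryption: S_i = E(K, T_i) where T_i is the counter for block i; C_i = P_i ⊕ S_i.
C[1]: T = 0b1101, S = E(K, T) = 0b0000; 0b0011 ⊕ 0b0000 = 0b0011.
C[2]: T = 0b1110, S = E(K, T) = 0b1111; 0b1100 ⊕ 0b1111 = 0b0011.
C[3]: T = 0b1111, S = E(K, T) = 0b1110; 0b1111 ⊕ 0b1110 = 0b0001.
C[4]: T = 0b0000, S = E(K, T) = 0b1101; 0b0111 ⊕ 0b1101 = 0b1010.
C[5]: T = 0b0001, S = E(K, T) = 0b1100; 0b0100 ⊕ 0b1100 = 0b1000.

C[1] = 0b0011, C[2] = 0b0011, C[3] = 0b0001, C[4] = 0b1010, C[5] = 0b1000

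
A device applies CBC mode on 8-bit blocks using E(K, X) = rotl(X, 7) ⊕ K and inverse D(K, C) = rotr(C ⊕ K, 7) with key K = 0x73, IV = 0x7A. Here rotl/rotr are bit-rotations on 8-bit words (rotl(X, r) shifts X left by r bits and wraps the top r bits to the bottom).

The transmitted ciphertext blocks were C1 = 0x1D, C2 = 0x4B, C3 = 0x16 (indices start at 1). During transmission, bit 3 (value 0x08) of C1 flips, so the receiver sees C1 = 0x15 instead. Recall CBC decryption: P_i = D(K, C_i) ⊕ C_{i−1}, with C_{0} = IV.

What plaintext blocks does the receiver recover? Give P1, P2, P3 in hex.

P1 = 0xB6, P2 = 0x65, P3 = 0x81

Only C1 changed, to 0x15. In CBC, a change in C_i garbles P_i and flips the same bit in P_{i+1}. Decrypting the received ciphertext:
P1: D(K, 0x15) = 0xCC; 0xCC ⊕ 0x7A = 0xB6.
P2: D(K, 0x4B) = 0x70; 0x70 ⊕ 0x15 = 0x65.
P3: D(K, 0x16) = 0xCA; 0xCA ⊕ 0x4B = 0x81.
Blocks that differ from the original plaintext: P1, P2.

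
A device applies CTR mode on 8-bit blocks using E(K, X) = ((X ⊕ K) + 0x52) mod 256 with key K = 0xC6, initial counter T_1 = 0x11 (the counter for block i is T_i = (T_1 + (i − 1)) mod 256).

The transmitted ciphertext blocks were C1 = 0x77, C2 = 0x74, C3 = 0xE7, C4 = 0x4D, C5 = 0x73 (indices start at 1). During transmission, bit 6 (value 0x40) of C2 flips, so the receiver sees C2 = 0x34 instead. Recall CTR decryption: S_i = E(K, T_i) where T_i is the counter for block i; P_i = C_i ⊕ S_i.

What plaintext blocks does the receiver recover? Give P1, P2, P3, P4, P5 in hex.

Only C2 changed, to 0x34. In CTR, a change in C_i flips the same bit in P_i only; the keystream is unaffected. Decrypting the received ciphertext:
P1: T = 0x11, S = E(K, T) = 0x29; 0x77 ⊕ 0x29 = 0x5E.
P2: T = 0x12, S = E(K, T) = 0x26; 0x34 ⊕ 0x26 = 0x12.
P3: T = 0x13, S = E(K, T) = 0x27; 0xE7 ⊕ 0x27 = 0xC0.
P4: T = 0x14, S = E(K, T) = 0x24; 0x4D ⊕ 0x24 = 0x69.
P5: T = 0x15, S = E(K, T) = 0x25; 0x73 ⊕ 0x25 = 0x56.
Blocks that differ from the original plaintext: P2.

P1 = 0x5E, P2 = 0x12, P3 = 0xC0, P4 = 0x69, P5 = 0x56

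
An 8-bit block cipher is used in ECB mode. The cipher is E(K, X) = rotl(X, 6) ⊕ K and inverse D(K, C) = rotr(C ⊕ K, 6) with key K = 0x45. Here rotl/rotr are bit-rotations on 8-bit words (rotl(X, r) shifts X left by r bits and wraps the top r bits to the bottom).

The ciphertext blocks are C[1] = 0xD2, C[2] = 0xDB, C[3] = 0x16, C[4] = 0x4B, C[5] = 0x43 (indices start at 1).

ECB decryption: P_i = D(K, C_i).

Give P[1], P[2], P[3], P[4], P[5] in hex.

P[1]: D(K, 0xD2) = 0x5E.
P[2]: D(K, 0xDB) = 0x7A.
P[3]: D(K, 0x16) = 0x4D.
P[4]: D(K, 0x4B) = 0x38.
P[5]: D(K, 0x43) = 0x18.

P[1] = 0x5E, P[2] = 0x7A, P[3] = 0x4D, P[4] = 0x38, P[5] = 0x18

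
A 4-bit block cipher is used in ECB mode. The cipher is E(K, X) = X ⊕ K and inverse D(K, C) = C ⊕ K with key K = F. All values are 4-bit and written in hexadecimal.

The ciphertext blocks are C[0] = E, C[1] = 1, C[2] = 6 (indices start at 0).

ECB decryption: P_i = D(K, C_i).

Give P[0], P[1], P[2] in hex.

P[0]: D(K, E) = 1.
P[1]: D(K, 1) = E.
P[2]: D(K, 6) = 9.

P[0] = 1, P[1] = E, P[2] = 9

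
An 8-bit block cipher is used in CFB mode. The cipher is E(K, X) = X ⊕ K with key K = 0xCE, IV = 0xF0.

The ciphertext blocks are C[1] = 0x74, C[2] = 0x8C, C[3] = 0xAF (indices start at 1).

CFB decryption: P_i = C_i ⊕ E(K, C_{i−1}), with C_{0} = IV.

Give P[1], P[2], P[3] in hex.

P[1] = 0x4A, P[2] = 0x36, P[3] = 0xED

P[1]: E(K, 0xF0) = 0x3E; 0x74 ⊕ 0x3E = 0x4A.
P[2]: E(K, 0x74) = 0xBA; 0x8C ⊕ 0xBA = 0x36.
P[3]: E(K, 0x8C) = 0x42; 0xAF ⊕ 0x42 = 0xED.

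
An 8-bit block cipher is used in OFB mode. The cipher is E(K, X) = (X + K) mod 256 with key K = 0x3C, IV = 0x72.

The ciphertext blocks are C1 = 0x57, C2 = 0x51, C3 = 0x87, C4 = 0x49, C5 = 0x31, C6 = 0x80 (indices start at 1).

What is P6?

OFB decryption: S_i = E(K, S_{i−1}) with S_{0} = IV; P_i = C_i ⊕ S_i.
P1: S = E(K, 0x72) = 0xAE; 0x57 ⊕ 0xAE = 0xF9.
P2: S = E(K, 0xAE) = 0xEA; 0x51 ⊕ 0xEA = 0xBB.
P3: S = E(K, 0xEA) = 0x26; 0x87 ⊕ 0x26 = 0xA1.
P4: S = E(K, 0x26) = 0x62; 0x49 ⊕ 0x62 = 0x2B.
P5: S = E(K, 0x62) = 0x9E; 0x31 ⊕ 0x9E = 0xAF.
P6: S = E(K, 0x9E) = 0xDA; 0x80 ⊕ 0xDA = 0x5A.

P6 = 0x5A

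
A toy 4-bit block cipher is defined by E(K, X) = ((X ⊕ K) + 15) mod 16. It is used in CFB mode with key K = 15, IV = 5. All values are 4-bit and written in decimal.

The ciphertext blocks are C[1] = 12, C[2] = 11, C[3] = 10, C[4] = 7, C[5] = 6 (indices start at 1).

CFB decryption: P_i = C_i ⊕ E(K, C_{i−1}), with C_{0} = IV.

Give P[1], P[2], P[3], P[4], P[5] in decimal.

P[1] = 5, P[2] = 9, P[3] = 9, P[4] = 3, P[5] = 1

P[1]: E(K, 5) = 9; 12 ⊕ 9 = 5.
P[2]: E(K, 12) = 2; 11 ⊕ 2 = 9.
P[3]: E(K, 11) = 3; 10 ⊕ 3 = 9.
P[4]: E(K, 10) = 4; 7 ⊕ 4 = 3.
P[5]: E(K, 7) = 7; 6 ⊕ 7 = 1.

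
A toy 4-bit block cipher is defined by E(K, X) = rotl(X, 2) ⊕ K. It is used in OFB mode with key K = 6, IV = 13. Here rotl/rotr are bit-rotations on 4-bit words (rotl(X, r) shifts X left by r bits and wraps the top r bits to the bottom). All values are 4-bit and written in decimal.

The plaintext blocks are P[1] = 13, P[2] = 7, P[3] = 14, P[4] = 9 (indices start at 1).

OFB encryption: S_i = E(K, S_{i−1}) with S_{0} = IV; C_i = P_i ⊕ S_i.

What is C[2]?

C[2] = 5

C[1]: S = E(K, 13) = 1; 13 ⊕ 1 = 12.
C[2]: S = E(K, 1) = 2; 7 ⊕ 2 = 5.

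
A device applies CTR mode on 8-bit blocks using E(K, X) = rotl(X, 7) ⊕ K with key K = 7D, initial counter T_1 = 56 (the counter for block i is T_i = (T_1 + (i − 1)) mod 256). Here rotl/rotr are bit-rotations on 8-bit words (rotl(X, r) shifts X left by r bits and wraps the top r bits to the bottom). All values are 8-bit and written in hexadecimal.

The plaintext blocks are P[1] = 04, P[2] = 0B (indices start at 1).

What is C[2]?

C[2] = DD

CTR encryption: S_i = E(K, T_i) where T_i is the counter for block i; C_i = P_i ⊕ S_i.
C[1]: T = 56, S = E(K, T) = 56; 04 ⊕ 56 = 52.
C[2]: T = 57, S = E(K, T) = D6; 0B ⊕ D6 = DD.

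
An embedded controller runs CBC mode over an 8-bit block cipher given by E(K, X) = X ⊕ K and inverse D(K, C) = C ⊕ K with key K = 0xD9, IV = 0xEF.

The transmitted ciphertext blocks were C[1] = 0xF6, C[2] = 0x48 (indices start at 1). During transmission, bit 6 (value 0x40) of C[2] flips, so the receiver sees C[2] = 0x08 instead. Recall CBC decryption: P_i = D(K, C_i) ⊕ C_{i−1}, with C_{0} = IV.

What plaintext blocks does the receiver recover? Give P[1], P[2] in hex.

P[1] = 0xC0, P[2] = 0x27

Only C[2] changed, to 0x08. In CBC, a change in C_i garbles P_i and flips the same bit in P_{i+1}. Decrypting the received ciphertext:
P[1]: D(K, 0xF6) = 0x2F; 0x2F ⊕ 0xEF = 0xC0.
P[2]: D(K, 0x08) = 0xD1; 0xD1 ⊕ 0xF6 = 0x27.
Blocks that differ from the original plaintext: P[2].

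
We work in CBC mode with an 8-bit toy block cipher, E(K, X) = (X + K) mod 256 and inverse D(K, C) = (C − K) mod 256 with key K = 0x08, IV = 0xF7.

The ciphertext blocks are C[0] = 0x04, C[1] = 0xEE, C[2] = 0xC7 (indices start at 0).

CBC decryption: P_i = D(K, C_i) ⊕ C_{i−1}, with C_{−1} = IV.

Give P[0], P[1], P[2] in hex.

P[0]: D(K, 0x04) = 0xFC; 0xFC ⊕ 0xF7 = 0x0B.
P[1]: D(K, 0xEE) = 0xE6; 0xE6 ⊕ 0x04 = 0xE2.
P[2]: D(K, 0xC7) = 0xBF; 0xBF ⊕ 0xEE = 0x51.

P[0] = 0x0B, P[1] = 0xE2, P[2] = 0x51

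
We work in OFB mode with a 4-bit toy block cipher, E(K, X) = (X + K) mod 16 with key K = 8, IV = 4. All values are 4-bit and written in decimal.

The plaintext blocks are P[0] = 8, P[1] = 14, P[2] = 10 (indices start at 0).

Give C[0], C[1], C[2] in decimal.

C[0] = 4, C[1] = 10, C[2] = 6

OFB encryption: S_i = E(K, S_{i−1}) with S_{−1} = IV; C_i = P_i ⊕ S_i.
C[0]: S = E(K, 4) = 12; 8 ⊕ 12 = 4.
C[1]: S = E(K, 12) = 4; 14 ⊕ 4 = 10.
C[2]: S = E(K, 4) = 12; 10 ⊕ 12 = 6.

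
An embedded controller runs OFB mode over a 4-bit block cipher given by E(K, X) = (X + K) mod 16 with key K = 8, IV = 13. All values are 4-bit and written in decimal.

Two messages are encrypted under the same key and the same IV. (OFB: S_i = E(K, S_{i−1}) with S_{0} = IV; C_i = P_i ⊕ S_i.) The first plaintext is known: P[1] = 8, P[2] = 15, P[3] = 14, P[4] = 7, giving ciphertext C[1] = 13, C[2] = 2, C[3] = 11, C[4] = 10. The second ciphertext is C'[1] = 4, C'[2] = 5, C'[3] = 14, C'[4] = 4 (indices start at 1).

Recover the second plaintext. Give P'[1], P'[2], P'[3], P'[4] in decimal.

In OFB with a reused IV, both messages share the same keystream S_i, so C_i ⊕ C'_i = P_i ⊕ P'_i and thus P'_i = P_i ⊕ C_i ⊕ C'_i.
P'[1]: 8 ⊕ 13 ⊕ 4 = 1.
P'[2]: 15 ⊕ 2 ⊕ 5 = 8.
P'[3]: 14 ⊕ 11 ⊕ 14 = 11.
P'[4]: 7 ⊕ 10 ⊕ 4 = 9.

P'[1] = 1, P'[2] = 8, P'[3] = 11, P'[4] = 9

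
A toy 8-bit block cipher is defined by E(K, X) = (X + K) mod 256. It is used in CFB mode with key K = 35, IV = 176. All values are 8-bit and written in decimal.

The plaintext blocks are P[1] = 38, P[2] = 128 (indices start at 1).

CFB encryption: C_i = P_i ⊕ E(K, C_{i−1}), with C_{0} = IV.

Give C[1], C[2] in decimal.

C[1]: E(K, 176) = 211; 38 ⊕ 211 = 245.
C[2]: E(K, 245) = 24; 128 ⊕ 24 = 152.

C[1] = 245, C[2] = 152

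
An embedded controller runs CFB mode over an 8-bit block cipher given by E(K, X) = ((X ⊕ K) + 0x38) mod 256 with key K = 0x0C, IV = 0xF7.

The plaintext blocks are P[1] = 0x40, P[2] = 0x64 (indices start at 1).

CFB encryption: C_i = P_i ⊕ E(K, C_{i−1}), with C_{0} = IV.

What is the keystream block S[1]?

C[1]: E(K, 0xF7) = 0x33; 0x40 ⊕ 0x33 = 0x73.
So S[1] = 0x33.

0x33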